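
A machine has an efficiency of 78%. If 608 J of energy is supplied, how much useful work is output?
W_out = η × W_in = 0.78 × 608 = 474.24 J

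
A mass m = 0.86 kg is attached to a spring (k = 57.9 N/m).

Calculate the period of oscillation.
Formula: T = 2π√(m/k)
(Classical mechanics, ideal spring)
T = 2π√(m/k) = 2π√(0.86/57.9) = 0.7658 s; f = 1/T = 1.306 Hz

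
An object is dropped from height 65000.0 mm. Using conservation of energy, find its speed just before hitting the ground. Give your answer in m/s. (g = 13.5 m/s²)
mgh = ½mv² → v = √(2gh) = √(2×13.5×65) = 41.89 m/s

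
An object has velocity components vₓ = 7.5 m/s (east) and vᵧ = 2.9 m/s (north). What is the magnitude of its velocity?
|v| = √(vₓ² + vᵧ²) = √(7.5² + 2.9²) = √(64.66) = 8.04 m/s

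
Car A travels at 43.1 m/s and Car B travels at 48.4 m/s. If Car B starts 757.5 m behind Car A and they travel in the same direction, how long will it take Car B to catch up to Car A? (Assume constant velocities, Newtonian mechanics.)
Relative speed: v_rel = 48.4 - 43.1 = 5.3 m/s
Time to catch: t = d₀/v_rel = 757.5/5.3 = 142.92 s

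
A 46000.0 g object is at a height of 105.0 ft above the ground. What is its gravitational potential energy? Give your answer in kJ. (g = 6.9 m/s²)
PE = mgh = 46 kg × 6.9 m/s² × 32 m = 1.016e+04 J = 10.16 kJ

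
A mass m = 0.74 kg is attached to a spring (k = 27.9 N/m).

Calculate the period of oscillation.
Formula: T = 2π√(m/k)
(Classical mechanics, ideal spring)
T = 2π√(m/k) = 2π√(0.74/27.9) = 1.023 s; f = 1/T = 0.9773 Hz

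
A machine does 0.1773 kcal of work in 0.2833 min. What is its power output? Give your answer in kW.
P = W/t = 741.8 J / 17 s = 43.64 W = 0.04364 kW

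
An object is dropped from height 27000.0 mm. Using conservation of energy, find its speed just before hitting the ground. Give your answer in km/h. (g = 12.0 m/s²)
mgh = ½mv² → v = √(2gh) = √(2×12.0×27) = 25.46 m/s = 91.64 km/h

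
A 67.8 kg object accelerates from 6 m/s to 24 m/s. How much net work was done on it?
W_net = ΔKE = ½m(v₂² − v₁²) = ½×67.8×(24² − 6²) = 18306.0 J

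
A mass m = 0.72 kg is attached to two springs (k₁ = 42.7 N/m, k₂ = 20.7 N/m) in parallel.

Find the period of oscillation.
k_eq = k₁+k₂ = 63.4 N/m
T = 2π√(m/k_eq) = 2π√(0.72/63.4) = 0.6696 s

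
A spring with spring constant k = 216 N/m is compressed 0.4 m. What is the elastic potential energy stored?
PE = ½kx² = ½×216×0.4² = 17.28 J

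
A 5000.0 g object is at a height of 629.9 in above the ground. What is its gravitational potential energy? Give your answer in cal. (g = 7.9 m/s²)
PE = mgh = 5 kg × 7.9 m/s² × 16 m = 632 J = 151.0 cal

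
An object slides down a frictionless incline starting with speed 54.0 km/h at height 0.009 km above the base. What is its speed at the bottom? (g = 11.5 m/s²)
½mv₀² + mgh = ½mv² → v = √(v₀² + 2gh) = √(15² + 2×11.5×9) = 20.78 m/s = 74.82 km/h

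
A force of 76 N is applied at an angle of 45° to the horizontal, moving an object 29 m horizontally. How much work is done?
W = Fd cosθ = 76×29×cos(45°) = 1558.5 J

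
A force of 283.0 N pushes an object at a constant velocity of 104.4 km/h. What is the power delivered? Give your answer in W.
P = Fv = 283 N × 29 m/s = 8207 W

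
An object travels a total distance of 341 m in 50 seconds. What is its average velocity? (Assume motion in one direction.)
v_avg = Δd / Δt = 341 / 50 = 6.82 m/s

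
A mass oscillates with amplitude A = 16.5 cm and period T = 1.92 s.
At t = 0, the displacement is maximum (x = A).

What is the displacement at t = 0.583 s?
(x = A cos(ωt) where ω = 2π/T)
ω = 2π/T = 2π/1.92 = 3.272 rad/s
x = A cos(ωt) = 16.5×cos(3.272×0.583) = -5.457 cm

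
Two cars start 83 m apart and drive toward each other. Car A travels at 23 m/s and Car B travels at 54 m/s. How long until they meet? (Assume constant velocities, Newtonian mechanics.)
Combined speed: v_combined = 23 + 54 = 77 m/s
Time to meet: t = d/77 = 83/77 = 1.08 s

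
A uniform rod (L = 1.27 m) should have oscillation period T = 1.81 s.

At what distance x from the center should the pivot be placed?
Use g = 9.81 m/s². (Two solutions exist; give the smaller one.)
T = 2π√((L²/12 + x²)/(gx)). Let c = T²g/(4π²) = 0.8141.
x² − cx + L²/12 = 0 → x = (c − √(c² − L²/3))/2 = 0.2302 m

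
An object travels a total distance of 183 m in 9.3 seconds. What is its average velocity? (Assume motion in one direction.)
v_avg = Δd / Δt = 183 / 9.3 = 19.68 m/s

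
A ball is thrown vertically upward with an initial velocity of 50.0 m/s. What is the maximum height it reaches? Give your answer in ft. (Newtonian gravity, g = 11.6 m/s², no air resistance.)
h_max = v₀²/(2g) (with unit conversion) = 353.5 ft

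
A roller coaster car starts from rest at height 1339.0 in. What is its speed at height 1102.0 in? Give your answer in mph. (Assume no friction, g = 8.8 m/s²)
mgh₁ = ½mv₂² + mgh₂ → v₂ = √(2g(h₁−h₂)) = √(2×8.8×(34.01−27.99)) = 10.29 m/s = 23.03 mph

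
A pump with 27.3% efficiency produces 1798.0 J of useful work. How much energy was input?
W_in = W_out/η = 1798.0/0.273 = 6586.1 J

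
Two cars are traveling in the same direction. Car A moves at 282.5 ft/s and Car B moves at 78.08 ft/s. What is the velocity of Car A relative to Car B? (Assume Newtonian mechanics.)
v_rel = v_A - v_B = 282.5 - 78.08 = 204.4 ft/s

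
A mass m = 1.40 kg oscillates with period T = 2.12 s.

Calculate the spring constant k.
T = 2π√(m/k) → k = m(2π/T)² = 1.4×(2π/2.12)² = 12.3 N/m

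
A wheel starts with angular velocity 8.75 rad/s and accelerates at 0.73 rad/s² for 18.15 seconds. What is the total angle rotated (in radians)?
θ = ω₀t + ½αt² = 8.75×18.15 + ½×0.73×18.15² = 279.05 rad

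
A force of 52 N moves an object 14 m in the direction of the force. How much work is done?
W = Fd = 52×14 = 728.0 J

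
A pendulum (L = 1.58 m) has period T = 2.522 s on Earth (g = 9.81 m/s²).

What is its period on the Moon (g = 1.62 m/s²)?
T = 2π√(L/g), so T_moon/T_earth = √(g_earth/g_moon)
T_moon = 2π√(1.58/1.62) = 6.205 s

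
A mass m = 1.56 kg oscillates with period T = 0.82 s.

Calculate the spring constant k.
T = 2π√(m/k) → k = m(2π/T)² = 1.56×(2π/0.82)² = 91.59 N/m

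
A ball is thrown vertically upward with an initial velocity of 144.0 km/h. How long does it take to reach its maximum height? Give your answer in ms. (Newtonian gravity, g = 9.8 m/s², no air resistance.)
t_up = v₀/g (with unit conversion) = 4082.0 ms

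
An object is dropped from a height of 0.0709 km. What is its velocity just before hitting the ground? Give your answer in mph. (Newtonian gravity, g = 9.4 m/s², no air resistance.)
v = √(2gh) (with unit conversion) = 81.67 mph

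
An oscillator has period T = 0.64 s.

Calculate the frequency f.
f = 1/T = 1/0.64 = 1.562 Hz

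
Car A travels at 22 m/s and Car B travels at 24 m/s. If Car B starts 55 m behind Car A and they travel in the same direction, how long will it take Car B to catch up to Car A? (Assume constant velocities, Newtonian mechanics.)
Relative speed: v_rel = 24 - 22 = 2 m/s
Time to catch: t = d₀/v_rel = 55/2 = 27.5 s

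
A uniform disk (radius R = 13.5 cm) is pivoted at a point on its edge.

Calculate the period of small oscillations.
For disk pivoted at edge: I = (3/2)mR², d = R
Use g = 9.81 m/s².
I/m = (3/2)R² = 0.02734 m²; d = R = 0.135 m
T = 2π√((3/2)R²/(gR)) = 2π√(3R/(2g)) = 0.9027 s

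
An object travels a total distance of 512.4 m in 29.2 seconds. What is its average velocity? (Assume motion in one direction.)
v_avg = Δd / Δt = 512.4 / 29.2 = 17.55 m/s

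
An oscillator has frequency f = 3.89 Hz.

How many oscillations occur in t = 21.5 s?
n = f×t = 3.89×21.5 = 83.64 oscillations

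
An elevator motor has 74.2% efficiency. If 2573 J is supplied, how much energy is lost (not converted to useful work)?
W_out = η × W_in = 0.742×2573 = 1909.2 J
W_lost = W_in − W_out = 2573 − 1909.2 = 663.83 J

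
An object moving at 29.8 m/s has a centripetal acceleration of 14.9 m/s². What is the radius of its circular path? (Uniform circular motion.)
r = v²/a_c = 29.8²/14.9 = 59.6 m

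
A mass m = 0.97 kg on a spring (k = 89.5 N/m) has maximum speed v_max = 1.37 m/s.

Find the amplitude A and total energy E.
½mv²_max = ½kA² → A = v_max√(m/k) = 1.37×√(0.97/89.5) = 0.1426 m = 14.26 cm
E = ½mv²_max = ½×0.97×1.37² = 0.9103 J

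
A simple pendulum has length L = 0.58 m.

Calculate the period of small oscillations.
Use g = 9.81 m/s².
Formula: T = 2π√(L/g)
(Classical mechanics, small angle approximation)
T = 2π√(L/g) = 2π√(0.58/9.81) = 1.528 s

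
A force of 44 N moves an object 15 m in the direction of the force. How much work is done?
W = Fd = 44×15 = 660.0 J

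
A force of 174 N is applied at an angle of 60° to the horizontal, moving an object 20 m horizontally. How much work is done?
W = Fd cosθ = 174×20×cos(60°) = 1740.0 J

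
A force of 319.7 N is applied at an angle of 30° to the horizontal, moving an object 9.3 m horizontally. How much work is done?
W = Fd cosθ = 319.7×9.3×cos(30°) = 2574.9 J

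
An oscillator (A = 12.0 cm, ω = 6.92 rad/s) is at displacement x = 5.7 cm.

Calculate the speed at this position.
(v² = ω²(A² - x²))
v = ω√(A² − x²) = 6.92×√(0.12² − 0.057²) = 0.7307 m/s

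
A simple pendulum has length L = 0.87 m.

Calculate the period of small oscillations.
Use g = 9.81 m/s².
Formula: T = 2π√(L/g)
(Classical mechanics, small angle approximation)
T = 2π√(L/g) = 2π√(0.87/9.81) = 1.871 s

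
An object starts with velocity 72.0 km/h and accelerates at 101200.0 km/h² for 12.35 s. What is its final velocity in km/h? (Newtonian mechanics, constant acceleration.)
v = v₀ + at (with unit conversion) = 419.2 km/h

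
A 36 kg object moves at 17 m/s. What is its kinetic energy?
KE = ½mv² = ½×36×17² = 5202.0 J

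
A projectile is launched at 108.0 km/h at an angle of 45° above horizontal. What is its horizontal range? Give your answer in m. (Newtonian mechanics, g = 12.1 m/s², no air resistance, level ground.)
R = v₀² sin(2θ) / g (with unit conversion) = 74.38 m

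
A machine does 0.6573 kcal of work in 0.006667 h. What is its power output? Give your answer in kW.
P = W/t = 2750 J / 24 s = 114.6 W = 0.1146 kW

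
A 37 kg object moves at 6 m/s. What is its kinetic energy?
KE = ½mv² = ½×37×6² = 666.0 J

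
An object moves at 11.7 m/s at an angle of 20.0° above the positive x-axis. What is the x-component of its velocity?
vₓ = v cos(θ) = 11.7 × cos(20.0°) = 10.99 m/s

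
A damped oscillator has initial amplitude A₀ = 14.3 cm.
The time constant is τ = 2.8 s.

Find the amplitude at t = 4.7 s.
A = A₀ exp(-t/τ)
A = A₀ exp(−t/τ) = 14.3×exp(−4.7/2.8) = 2.669 cm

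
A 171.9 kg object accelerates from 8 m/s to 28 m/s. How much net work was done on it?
W_net = ΔKE = ½m(v₂² − v₁²) = ½×171.9×(28² − 8²) = 61884.0 J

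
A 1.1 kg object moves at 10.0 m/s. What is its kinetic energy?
KE = ½mv² = ½×1.1×10.0² = 55.0 J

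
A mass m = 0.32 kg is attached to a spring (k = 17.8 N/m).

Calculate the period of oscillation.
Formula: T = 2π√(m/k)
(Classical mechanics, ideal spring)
T = 2π√(m/k) = 2π√(0.32/17.8) = 0.8425 s; f = 1/T = 1.187 Hz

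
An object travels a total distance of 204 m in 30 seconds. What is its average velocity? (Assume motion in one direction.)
v_avg = Δd / Δt = 204 / 30 = 6.8 m/s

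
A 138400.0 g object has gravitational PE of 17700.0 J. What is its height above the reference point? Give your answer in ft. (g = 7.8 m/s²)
PE = mgh → h = PE/(mg) = 1.77e+04 J / (138.4 kg × 7.8 m/s²) = 16.4 m = 53.79 ft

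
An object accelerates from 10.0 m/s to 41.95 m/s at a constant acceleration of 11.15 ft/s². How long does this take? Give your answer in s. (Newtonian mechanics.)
t = (v - v₀)/a (with unit conversion) = 9.401 s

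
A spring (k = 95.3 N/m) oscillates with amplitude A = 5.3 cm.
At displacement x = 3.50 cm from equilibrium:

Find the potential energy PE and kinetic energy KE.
E_total = ½kA² = ½×95.3×(0.053)² = 0.1338 J
PE = ½kx² = ½×95.3×(0.035)² = 0.05837 J
KE = E_total − PE = 0.07548 J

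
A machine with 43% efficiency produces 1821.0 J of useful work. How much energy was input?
W_in = W_out/η = 1821.0/0.43 = 4234.9 J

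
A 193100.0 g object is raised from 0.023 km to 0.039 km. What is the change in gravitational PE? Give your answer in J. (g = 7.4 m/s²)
ΔPE = mg(h₂ − h₁) = 193.1 kg × 7.4 m/s² × (39 − 23) m = 2.286e+04 J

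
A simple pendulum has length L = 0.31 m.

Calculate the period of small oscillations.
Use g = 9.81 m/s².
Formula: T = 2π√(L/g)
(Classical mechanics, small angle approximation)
T = 2π√(L/g) = 2π√(0.31/9.81) = 1.117 s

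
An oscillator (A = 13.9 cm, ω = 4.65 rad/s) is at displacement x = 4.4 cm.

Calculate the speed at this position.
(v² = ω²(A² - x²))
v = ω√(A² − x²) = 4.65×√(0.139² − 0.044²) = 0.6131 m/s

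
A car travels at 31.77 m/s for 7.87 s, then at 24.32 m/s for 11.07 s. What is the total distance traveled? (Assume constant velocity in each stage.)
d₁ = v₁t₁ = 31.77 × 7.87 = 250.03 m
d₂ = v₂t₂ = 24.32 × 11.07 = 269.222 m
d_total = 250.03 + 269.222 = 519.25 m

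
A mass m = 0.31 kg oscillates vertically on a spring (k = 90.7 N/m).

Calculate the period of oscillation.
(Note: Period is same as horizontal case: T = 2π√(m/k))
T = 2π√(m/k) = 2π√(0.31/90.7) = 0.3673 s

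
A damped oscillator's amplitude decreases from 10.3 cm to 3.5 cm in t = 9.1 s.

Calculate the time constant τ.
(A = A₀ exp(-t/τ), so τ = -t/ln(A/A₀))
A/A₀ = 3.5/10.3 = 0.3398; ln(A/A₀) = -1.079
τ = −t/ln(A/A₀) = −9.1/-1.079 = 8.431 s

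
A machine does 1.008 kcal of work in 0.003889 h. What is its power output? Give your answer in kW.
P = W/t = 4217 J / 14 s = 301.2 W = 0.3012 kW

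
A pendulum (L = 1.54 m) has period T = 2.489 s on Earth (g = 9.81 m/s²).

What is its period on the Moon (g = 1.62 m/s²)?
T = 2π√(L/g), so T_moon/T_earth = √(g_earth/g_moon)
T_moon = 2π√(1.54/1.62) = 6.126 s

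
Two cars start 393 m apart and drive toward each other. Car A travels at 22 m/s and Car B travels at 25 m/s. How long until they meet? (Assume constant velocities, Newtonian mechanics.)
Combined speed: v_combined = 22 + 25 = 47 m/s
Time to meet: t = d/47 = 393/47 = 8.36 s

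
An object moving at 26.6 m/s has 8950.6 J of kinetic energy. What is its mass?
KE = ½mv² → m = 2KE/v² = 2×8950.6/26.6² = 25.3 kg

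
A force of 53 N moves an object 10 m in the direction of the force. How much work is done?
W = Fd = 53×10 = 530.0 J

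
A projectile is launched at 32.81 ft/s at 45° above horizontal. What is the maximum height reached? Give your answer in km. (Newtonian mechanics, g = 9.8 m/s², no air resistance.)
H = v₀²sin²(θ)/(2g) (with unit conversion) = 0.002551 km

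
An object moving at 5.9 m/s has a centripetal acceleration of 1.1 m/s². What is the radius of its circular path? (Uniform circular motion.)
r = v²/a_c = 5.9²/1.1 = 31.65 m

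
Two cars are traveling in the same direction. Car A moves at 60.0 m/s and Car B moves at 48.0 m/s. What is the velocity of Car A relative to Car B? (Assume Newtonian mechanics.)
v_rel = v_A - v_B = 60.0 - 48.0 = 12.0 m/s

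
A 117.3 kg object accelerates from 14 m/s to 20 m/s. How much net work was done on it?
W_net = ΔKE = ½m(v₂² − v₁²) = ½×117.3×(20² − 14²) = 11964.6 J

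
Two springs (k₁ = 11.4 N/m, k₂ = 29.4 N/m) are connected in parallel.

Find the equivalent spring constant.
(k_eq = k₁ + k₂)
k_eq = k₁ + k₂ = 11.4 + 29.4 = 40.8 N/m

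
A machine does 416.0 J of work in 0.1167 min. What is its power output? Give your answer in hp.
P = W/t = 416 J / 7.002 s = 59.41 W = 0.07967 hp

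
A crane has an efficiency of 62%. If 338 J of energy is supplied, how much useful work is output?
W_out = η × W_in = 0.62 × 338 = 209.56 J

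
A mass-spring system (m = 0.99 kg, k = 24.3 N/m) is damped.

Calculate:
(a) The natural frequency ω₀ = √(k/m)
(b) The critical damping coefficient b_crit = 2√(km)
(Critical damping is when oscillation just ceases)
ω₀ = √(k/m) = √(24.3/0.99) = 4.954 rad/s
b_crit = 2√(km) = 2√(24.3×0.99) = 9.81 kg/s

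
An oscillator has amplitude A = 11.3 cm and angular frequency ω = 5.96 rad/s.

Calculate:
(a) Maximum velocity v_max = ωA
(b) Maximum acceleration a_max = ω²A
v_max = ωA = 5.96×0.113 = 0.6735 m/s
a_max = ω²A = 5.96²×0.113 = 4.014 m/s²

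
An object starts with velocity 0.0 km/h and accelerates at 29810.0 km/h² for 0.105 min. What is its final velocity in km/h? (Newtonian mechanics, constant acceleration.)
v = v₀ + at (with unit conversion) = 52.17 km/h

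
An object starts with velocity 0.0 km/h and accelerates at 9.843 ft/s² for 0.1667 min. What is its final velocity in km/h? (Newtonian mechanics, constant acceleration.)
v = v₀ + at (with unit conversion) = 108.0 km/h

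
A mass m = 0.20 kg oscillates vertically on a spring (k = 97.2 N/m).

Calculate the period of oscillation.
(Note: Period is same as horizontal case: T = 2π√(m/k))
T = 2π√(m/k) = 2π√(0.2/97.2) = 0.285 s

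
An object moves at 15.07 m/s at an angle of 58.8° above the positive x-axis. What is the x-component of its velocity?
vₓ = v cos(θ) = 15.07 × cos(58.8°) = 7.81 m/s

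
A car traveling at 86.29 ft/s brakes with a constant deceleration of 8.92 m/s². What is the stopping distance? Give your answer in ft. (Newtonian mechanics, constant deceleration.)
d = v₀² / (2a) (with unit conversion) = 127.2 ft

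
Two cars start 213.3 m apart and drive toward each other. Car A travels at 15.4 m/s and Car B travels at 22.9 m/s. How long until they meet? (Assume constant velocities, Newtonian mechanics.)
Combined speed: v_combined = 15.4 + 22.9 = 38.3 m/s
Time to meet: t = d/38.3 = 213.3/38.3 = 5.57 s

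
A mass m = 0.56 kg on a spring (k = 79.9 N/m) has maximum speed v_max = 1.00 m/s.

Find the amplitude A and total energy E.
½mv²_max = ½kA² → A = v_max√(m/k) = 1.0×√(0.56/79.9) = 0.08372 m = 8.372 cm
E = ½mv²_max = ½×0.56×1.0² = 0.28 J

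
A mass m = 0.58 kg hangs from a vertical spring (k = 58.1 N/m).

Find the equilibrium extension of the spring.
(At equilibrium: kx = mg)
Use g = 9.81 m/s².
x_eq = mg/k = 0.58×9.81/58.1 = 0.09793 m = 9.793 cm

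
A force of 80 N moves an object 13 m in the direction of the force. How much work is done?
W = Fd = 80×13 = 1040.0 J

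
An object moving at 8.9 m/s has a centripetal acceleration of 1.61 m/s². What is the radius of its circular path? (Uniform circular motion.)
r = v²/a_c = 8.9²/1.61 = 49.2 m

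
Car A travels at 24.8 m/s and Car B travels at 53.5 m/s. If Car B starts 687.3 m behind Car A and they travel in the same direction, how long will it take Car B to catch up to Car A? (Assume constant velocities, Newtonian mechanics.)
Relative speed: v_rel = 53.5 - 24.8 = 28.7 m/s
Time to catch: t = d₀/v_rel = 687.3/28.7 = 23.95 s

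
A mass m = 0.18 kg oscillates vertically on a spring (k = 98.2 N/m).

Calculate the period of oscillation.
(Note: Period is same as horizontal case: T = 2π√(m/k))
T = 2π√(m/k) = 2π√(0.18/98.2) = 0.269 s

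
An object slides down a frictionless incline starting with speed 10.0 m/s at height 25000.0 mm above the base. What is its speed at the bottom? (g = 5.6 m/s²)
½mv₀² + mgh = ½mv² → v = √(v₀² + 2gh) = √(10² + 2×5.6×25) = 19.49 m/s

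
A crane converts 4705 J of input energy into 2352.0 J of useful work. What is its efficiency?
η = W_out/W_in = 2352.0/4705 = 0.4999 = 49.99%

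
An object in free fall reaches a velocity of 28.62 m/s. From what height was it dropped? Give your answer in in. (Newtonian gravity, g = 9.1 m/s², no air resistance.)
h = v²/(2g) (with unit conversion) = 1772.0 in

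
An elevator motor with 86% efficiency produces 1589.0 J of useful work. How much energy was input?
W_in = W_out/η = 1589.0/0.86 = 1847.7 J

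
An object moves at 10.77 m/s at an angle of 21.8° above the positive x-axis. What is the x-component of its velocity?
vₓ = v cos(θ) = 10.77 × cos(21.8°) = 10.0 m/s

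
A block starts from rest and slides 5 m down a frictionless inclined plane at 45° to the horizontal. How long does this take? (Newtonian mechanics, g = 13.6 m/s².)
a = g sin(θ) = 13.6 × sin(45°) = 9.62 m/s²
t = √(2d/a) = √(2 × 5 / 9.62) = 1.02 s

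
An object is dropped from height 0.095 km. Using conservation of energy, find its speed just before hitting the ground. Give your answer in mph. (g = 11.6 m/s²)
mgh = ½mv² → v = √(2gh) = √(2×11.6×95) = 46.95 m/s = 105.0 mph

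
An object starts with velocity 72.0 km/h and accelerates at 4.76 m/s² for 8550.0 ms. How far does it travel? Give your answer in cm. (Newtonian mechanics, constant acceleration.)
d = v₀t + ½at² (with unit conversion) = 34500.0 cm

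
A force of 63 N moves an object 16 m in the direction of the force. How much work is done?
W = Fd = 63×16 = 1008.0 J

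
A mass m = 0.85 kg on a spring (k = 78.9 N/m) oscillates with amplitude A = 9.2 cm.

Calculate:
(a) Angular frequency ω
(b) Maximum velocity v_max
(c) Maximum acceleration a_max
ω = √(k/m) = √(78.9/0.85) = 9.634 rad/s
v_max = ωA = 9.634×0.092 = 0.8864 m/s
a_max = ω²A = 9.634²×0.092 = 8.54 m/s²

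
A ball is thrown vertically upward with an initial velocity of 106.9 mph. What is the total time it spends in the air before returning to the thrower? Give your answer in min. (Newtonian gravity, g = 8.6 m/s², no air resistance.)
t_total = 2v₀/g (with unit conversion) = 0.1852 min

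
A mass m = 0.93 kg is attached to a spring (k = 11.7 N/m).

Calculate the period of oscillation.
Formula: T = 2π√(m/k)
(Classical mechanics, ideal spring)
T = 2π√(m/k) = 2π√(0.93/11.7) = 1.771 s; f = 1/T = 0.5645 Hz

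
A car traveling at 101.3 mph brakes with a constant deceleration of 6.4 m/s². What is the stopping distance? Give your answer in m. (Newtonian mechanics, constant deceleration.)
d = v₀² / (2a) (with unit conversion) = 160.2 m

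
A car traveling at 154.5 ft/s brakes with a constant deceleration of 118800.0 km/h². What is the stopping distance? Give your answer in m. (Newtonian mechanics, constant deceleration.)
d = v₀² / (2a) (with unit conversion) = 121.0 m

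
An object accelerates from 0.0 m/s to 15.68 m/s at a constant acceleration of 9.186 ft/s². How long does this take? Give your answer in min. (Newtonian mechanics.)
t = (v - v₀)/a (with unit conversion) = 0.09334 min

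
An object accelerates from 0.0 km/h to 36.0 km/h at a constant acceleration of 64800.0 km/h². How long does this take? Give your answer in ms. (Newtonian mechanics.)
t = (v - v₀)/a (with unit conversion) = 2000.0 ms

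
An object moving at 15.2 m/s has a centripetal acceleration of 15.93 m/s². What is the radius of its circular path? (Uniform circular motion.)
r = v²/a_c = 15.2²/15.93 = 14.5 m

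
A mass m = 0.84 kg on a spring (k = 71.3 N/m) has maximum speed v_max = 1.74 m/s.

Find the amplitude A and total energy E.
½mv²_max = ½kA² → A = v_max√(m/k) = 1.74×√(0.84/71.3) = 0.1889 m = 18.89 cm
E = ½mv²_max = ½×0.84×1.74² = 1.272 J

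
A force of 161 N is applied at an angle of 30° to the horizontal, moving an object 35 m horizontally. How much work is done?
W = Fd cosθ = 161×35×cos(30°) = 4880.1 J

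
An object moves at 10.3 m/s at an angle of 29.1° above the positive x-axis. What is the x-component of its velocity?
vₓ = v cos(θ) = 10.3 × cos(29.1°) = 9.0 m/s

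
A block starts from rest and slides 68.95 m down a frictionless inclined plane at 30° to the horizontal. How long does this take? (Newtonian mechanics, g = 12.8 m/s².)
a = g sin(θ) = 12.8 × sin(30°) = 6.4 m/s²
t = √(2d/a) = √(2 × 68.95 / 6.4) = 4.64 s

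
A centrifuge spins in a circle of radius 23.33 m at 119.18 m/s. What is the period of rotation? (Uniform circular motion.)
T = 2πr/v = 2π×23.33/119.18 = 1.23 s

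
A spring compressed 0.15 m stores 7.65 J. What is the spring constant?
PE = ½kx² → k = 2PE/x² = 2×7.65/0.15² = 680.0 N/m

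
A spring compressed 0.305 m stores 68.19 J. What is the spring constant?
PE = ½kx² → k = 2PE/x² = 2×68.19/0.305² = 1466.0 N/m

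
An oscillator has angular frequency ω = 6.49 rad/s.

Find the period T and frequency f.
T = 2π/ω = 2π/6.49 = 0.9681 s; f = ω/2π = 1.033 Hz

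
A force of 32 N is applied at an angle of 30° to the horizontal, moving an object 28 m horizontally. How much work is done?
W = Fd cosθ = 32×28×cos(30°) = 775.96 J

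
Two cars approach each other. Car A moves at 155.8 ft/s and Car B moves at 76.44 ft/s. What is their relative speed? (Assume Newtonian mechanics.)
v_rel = v_A + v_B = 155.8 + 76.44 = 232.2 ft/s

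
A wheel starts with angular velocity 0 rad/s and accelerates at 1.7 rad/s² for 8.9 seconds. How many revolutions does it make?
θ = ω₀t + ½αt² = 0×8.9 + ½×1.7×8.9² = 67.33 rad
Revolutions = θ/(2π) = 67.33/(2π) = 10.72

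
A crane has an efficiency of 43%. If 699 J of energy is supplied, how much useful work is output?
W_out = η × W_in = 0.43 × 699 = 300.57 J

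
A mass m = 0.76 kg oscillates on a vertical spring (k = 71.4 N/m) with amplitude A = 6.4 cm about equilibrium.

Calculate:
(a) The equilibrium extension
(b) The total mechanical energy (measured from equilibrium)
x_eq = mg/k = 0.76×9.81/71.4 = 0.1044 m = 10.44 cm
E = ½kA² = ½×71.4×(0.064)² = 0.1462 J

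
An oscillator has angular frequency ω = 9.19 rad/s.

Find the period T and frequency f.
T = 2π/ω = 2π/9.19 = 0.6837 s; f = ω/2π = 1.463 Hz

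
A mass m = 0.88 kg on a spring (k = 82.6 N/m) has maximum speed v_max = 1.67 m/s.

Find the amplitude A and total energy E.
½mv²_max = ½kA² → A = v_max√(m/k) = 1.67×√(0.88/82.6) = 0.1724 m = 17.24 cm
E = ½mv²_max = ½×0.88×1.67² = 1.227 J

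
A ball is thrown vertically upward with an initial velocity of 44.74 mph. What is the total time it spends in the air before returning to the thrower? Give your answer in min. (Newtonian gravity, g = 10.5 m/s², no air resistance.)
t_total = 2v₀/g (with unit conversion) = 0.06349 min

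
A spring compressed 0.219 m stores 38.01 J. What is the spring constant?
PE = ½kx² → k = 2PE/x² = 2×38.01/0.219² = 1585.0 N/m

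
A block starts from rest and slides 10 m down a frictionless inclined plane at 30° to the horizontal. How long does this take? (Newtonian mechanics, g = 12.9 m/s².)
a = g sin(θ) = 12.9 × sin(30°) = 6.45 m/s²
t = √(2d/a) = √(2 × 10 / 6.45) = 1.76 s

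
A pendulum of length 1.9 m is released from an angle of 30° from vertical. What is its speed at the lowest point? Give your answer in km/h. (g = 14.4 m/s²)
h = L(1 − cosθ) = 1.9×(1 − cos30°) = 0.2546 m
v = √(2gh) = √(2×14.4×0.2546) = 2.708 m/s = 9.747 km/h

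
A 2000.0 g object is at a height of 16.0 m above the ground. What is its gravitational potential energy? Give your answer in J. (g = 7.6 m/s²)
PE = mgh = 2 kg × 7.6 m/s² × 16 m = 243.2 J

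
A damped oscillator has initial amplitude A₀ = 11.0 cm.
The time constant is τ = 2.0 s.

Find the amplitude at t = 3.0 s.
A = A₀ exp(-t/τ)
A = A₀ exp(−t/τ) = 11.0×exp(−3.0/2.0) = 2.454 cm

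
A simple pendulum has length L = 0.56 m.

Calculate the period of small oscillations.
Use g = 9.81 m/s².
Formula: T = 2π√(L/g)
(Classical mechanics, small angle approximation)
T = 2π√(L/g) = 2π√(0.56/9.81) = 1.501 s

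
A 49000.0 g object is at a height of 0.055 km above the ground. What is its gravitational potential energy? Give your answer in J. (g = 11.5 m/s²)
PE = mgh = 49 kg × 11.5 m/s² × 55 m = 3.099e+04 J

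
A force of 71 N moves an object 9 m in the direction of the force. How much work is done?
W = Fd = 71×9 = 639.0 J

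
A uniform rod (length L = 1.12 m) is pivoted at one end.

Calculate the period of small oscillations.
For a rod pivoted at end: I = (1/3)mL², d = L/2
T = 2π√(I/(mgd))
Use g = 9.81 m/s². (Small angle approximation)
I/m = (1/3)L² = 0.4181 m²; d = L/2 = 0.56 m
T = 2π√(I/(mgd)) = 2π√(0.4181/(9.81×0.56)) = 1.733 s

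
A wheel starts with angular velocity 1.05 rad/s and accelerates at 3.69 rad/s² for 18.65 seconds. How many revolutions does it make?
θ = ω₀t + ½αt² = 1.05×18.65 + ½×3.69×18.65² = 661.32 rad
Revolutions = θ/(2π) = 661.32/(2π) = 105.25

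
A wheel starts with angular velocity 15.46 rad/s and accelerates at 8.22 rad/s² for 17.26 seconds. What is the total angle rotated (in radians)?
θ = ω₀t + ½αt² = 15.46×17.26 + ½×8.22×17.26² = 1491.24 rad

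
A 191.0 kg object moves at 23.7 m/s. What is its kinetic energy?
KE = ½mv² = ½×191.0×23.7² = 53641.39 J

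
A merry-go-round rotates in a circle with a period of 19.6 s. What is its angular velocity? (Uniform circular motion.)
ω = 2π/T = 2π/19.6 = 0.3206 rad/s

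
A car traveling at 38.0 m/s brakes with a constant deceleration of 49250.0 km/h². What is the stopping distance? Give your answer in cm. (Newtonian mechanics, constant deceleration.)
d = v₀² / (2a) (with unit conversion) = 19000.0 cm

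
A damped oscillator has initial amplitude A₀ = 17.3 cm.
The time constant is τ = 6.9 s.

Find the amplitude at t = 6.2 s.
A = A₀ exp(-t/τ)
A = A₀ exp(−t/τ) = 17.3×exp(−6.2/6.9) = 7.044 cm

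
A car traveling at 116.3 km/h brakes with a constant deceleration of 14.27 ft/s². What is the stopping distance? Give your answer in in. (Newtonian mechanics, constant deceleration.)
d = v₀² / (2a) (with unit conversion) = 4723.0 in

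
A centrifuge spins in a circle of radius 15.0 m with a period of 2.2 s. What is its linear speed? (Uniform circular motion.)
v = 2πr/T = 2π×15.0/2.2 = 42.84 m/s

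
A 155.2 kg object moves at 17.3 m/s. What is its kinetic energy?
KE = ½mv² = ½×155.2×17.3² = 23224.9 J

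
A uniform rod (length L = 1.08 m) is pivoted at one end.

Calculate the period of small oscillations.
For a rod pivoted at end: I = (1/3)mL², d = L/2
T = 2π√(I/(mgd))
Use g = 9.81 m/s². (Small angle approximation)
I/m = (1/3)L² = 0.3888 m²; d = L/2 = 0.54 m
T = 2π√(I/(mgd)) = 2π√(0.3888/(9.81×0.54)) = 1.702 s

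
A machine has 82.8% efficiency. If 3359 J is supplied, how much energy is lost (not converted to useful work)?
W_out = η × W_in = 0.828×3359 = 2781.3 J
W_lost = W_in − W_out = 3359 − 2781.3 = 577.75 J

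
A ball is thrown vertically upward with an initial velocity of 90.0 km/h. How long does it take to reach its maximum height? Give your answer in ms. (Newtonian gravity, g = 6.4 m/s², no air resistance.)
t_up = v₀/g (with unit conversion) = 3906.0 ms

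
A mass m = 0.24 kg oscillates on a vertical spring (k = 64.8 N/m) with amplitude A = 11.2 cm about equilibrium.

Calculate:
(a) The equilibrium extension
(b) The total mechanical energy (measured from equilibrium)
x_eq = mg/k = 0.24×9.81/64.8 = 0.03633 m = 3.633 cm
E = ½kA² = ½×64.8×(0.112)² = 0.4064 J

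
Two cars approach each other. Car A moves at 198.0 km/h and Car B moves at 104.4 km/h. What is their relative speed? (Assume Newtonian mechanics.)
v_rel = v_A + v_B = 198.0 + 104.4 = 302.4 km/h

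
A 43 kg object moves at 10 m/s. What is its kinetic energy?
KE = ½mv² = ½×43×10² = 2150.0 J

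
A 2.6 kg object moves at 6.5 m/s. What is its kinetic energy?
KE = ½mv² = ½×2.6×6.5² = 54.925 J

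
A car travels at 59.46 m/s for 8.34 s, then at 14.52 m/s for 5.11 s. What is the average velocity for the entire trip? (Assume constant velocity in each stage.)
d₁ = v₁t₁ = 59.46 × 8.34 = 495.896 m
d₂ = v₂t₂ = 14.52 × 5.11 = 74.1972 m
d_total = 570.09 m, t_total = 13.45 s
v_avg = d_total/t_total = 570.09/13.45 = 42.39 m/s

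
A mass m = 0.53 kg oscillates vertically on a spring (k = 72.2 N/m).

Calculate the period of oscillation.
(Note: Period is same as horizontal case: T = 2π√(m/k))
T = 2π√(m/k) = 2π√(0.53/72.2) = 0.5383 s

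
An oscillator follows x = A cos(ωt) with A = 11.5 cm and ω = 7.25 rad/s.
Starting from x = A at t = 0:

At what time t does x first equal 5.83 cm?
cos(ωt) = x/A = 5.83/11.5 = 0.507
ωt = arccos(0.507) = 1.039 rad
t = 1.039/7.25 = 0.1433 s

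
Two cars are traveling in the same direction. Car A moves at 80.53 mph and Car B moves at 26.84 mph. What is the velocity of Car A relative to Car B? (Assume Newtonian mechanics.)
v_rel = v_A - v_B = 80.53 - 26.84 = 53.69 mph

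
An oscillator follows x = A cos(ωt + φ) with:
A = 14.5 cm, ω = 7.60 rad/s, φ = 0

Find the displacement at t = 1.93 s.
x = A cos(ωt + φ) = 14.5×cos(7.6×1.93 + 0) = -7.341 cm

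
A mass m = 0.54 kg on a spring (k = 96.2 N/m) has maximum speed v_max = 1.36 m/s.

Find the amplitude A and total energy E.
½mv²_max = ½kA² → A = v_max√(m/k) = 1.36×√(0.54/96.2) = 0.1019 m = 10.19 cm
E = ½mv²_max = ½×0.54×1.36² = 0.4994 J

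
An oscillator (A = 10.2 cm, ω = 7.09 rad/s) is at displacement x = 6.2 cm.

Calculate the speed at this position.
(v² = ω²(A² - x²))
v = ω√(A² − x²) = 7.09×√(0.102² − 0.062²) = 0.5742 m/s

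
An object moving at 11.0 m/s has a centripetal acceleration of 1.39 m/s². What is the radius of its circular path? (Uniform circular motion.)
r = v²/a_c = 11.0²/1.39 = 87.05 m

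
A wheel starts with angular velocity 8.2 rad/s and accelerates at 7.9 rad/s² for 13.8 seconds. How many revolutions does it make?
θ = ω₀t + ½αt² = 8.2×13.8 + ½×7.9×13.8² = 865.4 rad
Revolutions = θ/(2π) = 865.4/(2π) = 137.73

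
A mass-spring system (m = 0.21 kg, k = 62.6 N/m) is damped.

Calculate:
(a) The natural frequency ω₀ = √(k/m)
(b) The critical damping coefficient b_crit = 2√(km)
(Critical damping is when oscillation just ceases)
ω₀ = √(k/m) = √(62.6/0.21) = 17.27 rad/s
b_crit = 2√(km) = 2√(62.6×0.21) = 7.251 kg/s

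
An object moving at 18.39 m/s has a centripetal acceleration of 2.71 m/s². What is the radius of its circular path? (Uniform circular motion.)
r = v²/a_c = 18.39²/2.71 = 124.79 m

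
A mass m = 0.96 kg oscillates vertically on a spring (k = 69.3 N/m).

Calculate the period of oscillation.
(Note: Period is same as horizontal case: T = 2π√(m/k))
T = 2π√(m/k) = 2π√(0.96/69.3) = 0.7395 s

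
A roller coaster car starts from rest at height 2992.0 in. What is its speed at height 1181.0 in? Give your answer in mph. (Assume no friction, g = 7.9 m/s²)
mgh₁ = ½mv₂² + mgh₂ → v₂ = √(2g(h₁−h₂)) = √(2×7.9×(76−30)) = 26.96 m/s = 60.31 mph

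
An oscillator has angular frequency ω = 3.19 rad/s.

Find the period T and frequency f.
T = 2π/ω = 2π/3.19 = 1.97 s; f = ω/2π = 0.5077 Hz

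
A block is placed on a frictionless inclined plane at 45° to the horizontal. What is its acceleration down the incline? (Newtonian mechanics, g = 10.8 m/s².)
a = g sin(θ) = 10.8 × sin(45°) = 10.8 × 0.7071 = 7.64 m/s²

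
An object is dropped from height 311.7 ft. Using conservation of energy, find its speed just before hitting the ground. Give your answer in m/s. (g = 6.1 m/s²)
mgh = ½mv² → v = √(2gh) = √(2×6.1×95.01) = 34.05 m/s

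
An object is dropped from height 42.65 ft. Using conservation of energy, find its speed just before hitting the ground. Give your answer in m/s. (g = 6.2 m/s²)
mgh = ½mv² → v = √(2gh) = √(2×6.2×13) = 12.7 m/s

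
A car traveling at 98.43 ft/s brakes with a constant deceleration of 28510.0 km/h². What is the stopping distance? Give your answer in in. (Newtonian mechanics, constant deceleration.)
d = v₀² / (2a) (with unit conversion) = 8054.0 in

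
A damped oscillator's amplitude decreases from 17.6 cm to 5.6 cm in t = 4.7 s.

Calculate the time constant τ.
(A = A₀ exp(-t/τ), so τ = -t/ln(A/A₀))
A/A₀ = 5.6/17.6 = 0.3182; ln(A/A₀) = -1.145
τ = −t/ln(A/A₀) = −4.7/-1.145 = 4.104 s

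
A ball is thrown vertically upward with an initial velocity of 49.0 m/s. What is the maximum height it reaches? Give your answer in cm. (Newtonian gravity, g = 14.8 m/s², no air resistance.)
h_max = v₀²/(2g) (with unit conversion) = 8111.0 cm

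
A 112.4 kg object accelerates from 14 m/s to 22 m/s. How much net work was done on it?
W_net = ΔKE = ½m(v₂² − v₁²) = ½×112.4×(22² − 14²) = 16185.6 J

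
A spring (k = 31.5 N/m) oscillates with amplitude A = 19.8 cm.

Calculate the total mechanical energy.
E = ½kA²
E = ½kA² = ½×31.5×(0.198)² = 0.6175 J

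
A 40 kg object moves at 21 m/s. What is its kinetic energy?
KE = ½mv² = ½×40×21² = 8820.0 J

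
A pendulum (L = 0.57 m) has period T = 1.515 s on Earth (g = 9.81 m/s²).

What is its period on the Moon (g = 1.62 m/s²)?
T = 2π√(L/g), so T_moon/T_earth = √(g_earth/g_moon)
T_moon = 2π√(0.57/1.62) = 3.727 s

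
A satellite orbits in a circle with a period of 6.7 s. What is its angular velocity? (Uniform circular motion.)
ω = 2π/T = 2π/6.7 = 0.9378 rad/s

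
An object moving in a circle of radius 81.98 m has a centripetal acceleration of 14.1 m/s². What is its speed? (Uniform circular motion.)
v = √(a_c × r) = √(14.1 × 81.98) = 34.0 m/s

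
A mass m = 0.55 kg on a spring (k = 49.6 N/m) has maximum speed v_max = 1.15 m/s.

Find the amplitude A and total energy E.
½mv²_max = ½kA² → A = v_max√(m/k) = 1.15×√(0.55/49.6) = 0.1211 m = 12.11 cm
E = ½mv²_max = ½×0.55×1.15² = 0.3637 J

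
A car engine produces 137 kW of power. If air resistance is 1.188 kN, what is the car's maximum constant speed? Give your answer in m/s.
P = Fv → v = P/F = 137000 W / 1188 N = 115.3 m/s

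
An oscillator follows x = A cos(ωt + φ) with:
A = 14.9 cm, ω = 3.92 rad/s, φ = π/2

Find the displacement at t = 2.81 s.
x = A cos(ωt + φ) = 14.9×cos(3.92×2.81 + π/2) = 14.9 cm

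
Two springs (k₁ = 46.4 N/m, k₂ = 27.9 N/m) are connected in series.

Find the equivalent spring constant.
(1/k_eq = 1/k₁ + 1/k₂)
1/k_eq = 1/46.4 + 1/27.9 = 0.057394; k_eq = 17.42 N/m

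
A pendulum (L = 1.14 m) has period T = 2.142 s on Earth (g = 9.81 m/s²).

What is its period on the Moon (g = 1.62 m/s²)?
T = 2π√(L/g), so T_moon/T_earth = √(g_earth/g_moon)
T_moon = 2π√(1.14/1.62) = 5.271 s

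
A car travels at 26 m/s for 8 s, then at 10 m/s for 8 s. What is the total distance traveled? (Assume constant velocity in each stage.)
d₁ = v₁t₁ = 26 × 8 = 208 m
d₂ = v₂t₂ = 10 × 8 = 80 m
d_total = 208 + 80 = 288 m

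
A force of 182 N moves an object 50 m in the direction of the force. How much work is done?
W = Fd = 182×50 = 9100.0 J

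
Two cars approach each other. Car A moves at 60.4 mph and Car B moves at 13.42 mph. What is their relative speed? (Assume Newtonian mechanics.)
v_rel = v_A + v_B = 60.4 + 13.42 = 73.82 mph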